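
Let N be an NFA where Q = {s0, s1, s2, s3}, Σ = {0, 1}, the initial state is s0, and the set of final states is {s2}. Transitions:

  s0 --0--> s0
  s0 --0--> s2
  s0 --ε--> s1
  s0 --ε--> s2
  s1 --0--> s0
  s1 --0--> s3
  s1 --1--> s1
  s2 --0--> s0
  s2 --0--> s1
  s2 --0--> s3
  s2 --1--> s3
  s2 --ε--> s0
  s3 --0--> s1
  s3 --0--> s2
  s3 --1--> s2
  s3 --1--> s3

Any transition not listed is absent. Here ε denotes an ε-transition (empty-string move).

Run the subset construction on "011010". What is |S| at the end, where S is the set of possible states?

4

Start: ε-closure({s0}) = {s0, s1, s2}.
Read '0': s0→{s0, s2}, s1→{s0, s3}, s2→{s0, s1, s3}; now {s0, s1, s2, s3}.
Read '1': s0→∅, s1→{s1}, s2→{s3}, s3→{s2, s3}; union {s1, s2, s3}; ε-closure = {s0, s1, s2, s3}.
Read '1': s0→∅, s1→{s1}, s2→{s3}, s3→{s2, s3}; union {s1, s2, s3}; ε-closure = {s0, s1, s2, s3}.
Read '0': s0→{s0, s2}, s1→{s0, s3}, s2→{s0, s1, s3}, s3→{s1, s2}; now {s0, s1, s2, s3}.
Read '1': s0→∅, s1→{s1}, s2→{s3}, s3→{s2, s3}; union {s1, s2, s3}; ε-closure = {s0, s1, s2, s3}.
Read '0': s0→{s0, s2}, s1→{s0, s3}, s2→{s0, s1, s3}, s3→{s1, s2}; now {s0, s1, s2, s3}.
That set has 4 states.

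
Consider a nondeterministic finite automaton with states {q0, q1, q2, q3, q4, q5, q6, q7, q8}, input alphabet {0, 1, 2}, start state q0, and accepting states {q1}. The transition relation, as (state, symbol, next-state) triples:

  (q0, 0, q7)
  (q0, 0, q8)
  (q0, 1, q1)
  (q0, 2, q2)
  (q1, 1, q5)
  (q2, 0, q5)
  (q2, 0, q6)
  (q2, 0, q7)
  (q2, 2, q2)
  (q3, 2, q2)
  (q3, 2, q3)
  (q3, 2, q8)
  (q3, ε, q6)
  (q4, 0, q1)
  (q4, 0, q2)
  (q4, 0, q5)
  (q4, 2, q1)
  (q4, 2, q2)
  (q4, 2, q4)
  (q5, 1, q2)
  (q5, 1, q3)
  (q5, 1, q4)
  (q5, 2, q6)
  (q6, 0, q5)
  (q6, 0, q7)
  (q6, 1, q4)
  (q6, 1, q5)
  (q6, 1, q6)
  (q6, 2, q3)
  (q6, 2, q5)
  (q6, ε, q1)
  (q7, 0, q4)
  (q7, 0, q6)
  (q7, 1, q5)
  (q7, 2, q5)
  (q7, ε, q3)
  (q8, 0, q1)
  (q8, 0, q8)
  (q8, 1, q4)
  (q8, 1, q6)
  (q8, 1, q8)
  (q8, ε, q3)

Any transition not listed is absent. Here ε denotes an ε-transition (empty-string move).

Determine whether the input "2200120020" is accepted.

Yes

Start in {q0}.
Read '2': {q0} → {q2}.
Read '2': {q2} → {q2}.
Read '0': {q2} → {q1, q3, q5, q6, q7}.
Read '0': {q1, q3, q5, q6, q7} → {q1, q3, q4, q5, q6, q7}.
Read '1': {q1, q3, q4, q5, q6, q7} → {q1, q2, q3, q4, q5, q6}.
Read '2': {q1, q2, q3, q4, q5, q6} → {q1, q2, q3, q4, q5, q6, q8}.
Read '0': {q1, q2, q3, q4, q5, q6, q8} → {q1, q2, q3, q5, q6, q7, q8}.
Read '0': {q1, q2, q3, q5, q6, q7, q8} → {q1, q3, q4, q5, q6, q7, q8}.
Read '2': {q1, q3, q4, q5, q6, q7, q8} → {q1, q2, q3, q4, q5, q6, q8}.
Read '0': {q1, q2, q3, q4, q5, q6, q8} → {q1, q2, q3, q5, q6, q7, q8}.
The final set {q1, q2, q3, q5, q6, q7, q8} contains the accepting state q1.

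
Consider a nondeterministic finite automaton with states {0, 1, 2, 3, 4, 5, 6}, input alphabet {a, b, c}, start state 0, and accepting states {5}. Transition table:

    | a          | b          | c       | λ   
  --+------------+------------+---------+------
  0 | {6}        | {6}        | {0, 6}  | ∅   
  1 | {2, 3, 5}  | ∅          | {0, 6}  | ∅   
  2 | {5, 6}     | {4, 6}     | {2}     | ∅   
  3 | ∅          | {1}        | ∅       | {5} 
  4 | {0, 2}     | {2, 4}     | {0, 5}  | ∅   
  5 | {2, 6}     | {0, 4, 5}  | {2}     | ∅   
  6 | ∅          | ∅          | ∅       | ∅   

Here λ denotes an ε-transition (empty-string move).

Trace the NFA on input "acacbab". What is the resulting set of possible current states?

∅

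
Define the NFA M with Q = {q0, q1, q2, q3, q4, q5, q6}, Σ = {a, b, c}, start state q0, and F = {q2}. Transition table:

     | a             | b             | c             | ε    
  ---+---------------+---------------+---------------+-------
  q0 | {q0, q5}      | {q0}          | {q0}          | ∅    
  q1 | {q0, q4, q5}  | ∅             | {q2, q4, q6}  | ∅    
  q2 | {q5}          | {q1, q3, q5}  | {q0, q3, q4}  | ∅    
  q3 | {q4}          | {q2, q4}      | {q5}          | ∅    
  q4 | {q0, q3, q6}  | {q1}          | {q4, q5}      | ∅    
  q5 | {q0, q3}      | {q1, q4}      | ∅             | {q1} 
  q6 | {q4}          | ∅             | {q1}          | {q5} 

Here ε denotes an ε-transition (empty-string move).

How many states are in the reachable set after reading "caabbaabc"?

Start in {q0}.
Read 'c': {q0} → {q0}.
Read 'a': {q0} → {q0, q1, q5}.
Read 'a': {q0, q1, q5} → {q0, q1, q3, q4, q5}.
Read 'b': {q0, q1, q3, q4, q5} → {q0, q1, q2, q4}.
Read 'b': {q0, q1, q2, q4} → {q0, q1, q3, q5}.
Read 'a': {q0, q1, q3, q5} → {q0, q1, q3, q4, q5}.
Read 'a': {q0, q1, q3, q4, q5} → {q0, q1, q3, q4, q5, q6}.
Read 'b': {q0, q1, q3, q4, q5, q6} → {q0, q1, q2, q4}.
Read 'c': {q0, q1, q2, q4} → {q0, q1, q2, q3, q4, q5, q6}.
That set has 7 states.

7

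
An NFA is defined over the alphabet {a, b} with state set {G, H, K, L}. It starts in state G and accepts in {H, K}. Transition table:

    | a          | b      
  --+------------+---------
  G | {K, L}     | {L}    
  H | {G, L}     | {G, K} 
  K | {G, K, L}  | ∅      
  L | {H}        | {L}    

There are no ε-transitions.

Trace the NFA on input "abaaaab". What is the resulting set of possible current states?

Start in {G}.
Read 'a': {G} → {K, L}.
Read 'b': {K, L} → {L}.
Read 'a': {L} → {H}.
Read 'a': {H} → {G, L}.
Read 'a': {G, L} → {H, K, L}.
Read 'a': {H, K, L} → {G, H, K, L}.
Read 'b': {G, H, K, L} → {G, K, L}.

{G, K, L}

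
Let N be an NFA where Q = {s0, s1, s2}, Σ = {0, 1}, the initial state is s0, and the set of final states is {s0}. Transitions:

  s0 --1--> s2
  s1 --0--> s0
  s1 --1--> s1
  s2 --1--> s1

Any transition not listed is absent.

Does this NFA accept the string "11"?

Start in {s0}.
Read '1': s0→{s2}; now {s2}.
Read '1': s2→{s1}; now {s1}.
The final set {s1} contains no accepting state.

No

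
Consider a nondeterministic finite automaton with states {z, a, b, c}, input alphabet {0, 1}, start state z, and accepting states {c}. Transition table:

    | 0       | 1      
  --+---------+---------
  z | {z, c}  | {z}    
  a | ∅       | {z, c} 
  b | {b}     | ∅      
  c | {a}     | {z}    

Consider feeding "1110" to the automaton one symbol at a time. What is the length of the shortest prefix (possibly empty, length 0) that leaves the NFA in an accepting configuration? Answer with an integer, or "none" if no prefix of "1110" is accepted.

Start in {z}.
Read '1': z→{z}; now {z}.
Read '1': z→{z}; now {z}.
Read '1': z→{z}; now {z}.
Read '0': z→{z, c}; now {z, c}.
None of the earlier sets intersect F, but {z, c} does.

4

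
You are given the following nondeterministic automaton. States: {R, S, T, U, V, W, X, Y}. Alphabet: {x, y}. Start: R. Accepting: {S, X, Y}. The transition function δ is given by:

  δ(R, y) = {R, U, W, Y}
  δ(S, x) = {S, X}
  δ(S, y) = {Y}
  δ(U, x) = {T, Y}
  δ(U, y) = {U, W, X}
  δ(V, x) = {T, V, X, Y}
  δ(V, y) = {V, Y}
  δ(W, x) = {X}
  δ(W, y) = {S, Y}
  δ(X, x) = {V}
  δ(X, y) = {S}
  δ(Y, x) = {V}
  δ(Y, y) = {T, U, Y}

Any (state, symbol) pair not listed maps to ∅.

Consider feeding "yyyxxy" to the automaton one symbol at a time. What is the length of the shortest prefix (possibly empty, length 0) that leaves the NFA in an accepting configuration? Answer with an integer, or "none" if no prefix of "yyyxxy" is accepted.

1

Start in {R}.
Read 'y': R→{R, U, W, Y}; now {R, U, W, Y}.
None of the earlier sets intersect F, but {R, U, W, Y} does.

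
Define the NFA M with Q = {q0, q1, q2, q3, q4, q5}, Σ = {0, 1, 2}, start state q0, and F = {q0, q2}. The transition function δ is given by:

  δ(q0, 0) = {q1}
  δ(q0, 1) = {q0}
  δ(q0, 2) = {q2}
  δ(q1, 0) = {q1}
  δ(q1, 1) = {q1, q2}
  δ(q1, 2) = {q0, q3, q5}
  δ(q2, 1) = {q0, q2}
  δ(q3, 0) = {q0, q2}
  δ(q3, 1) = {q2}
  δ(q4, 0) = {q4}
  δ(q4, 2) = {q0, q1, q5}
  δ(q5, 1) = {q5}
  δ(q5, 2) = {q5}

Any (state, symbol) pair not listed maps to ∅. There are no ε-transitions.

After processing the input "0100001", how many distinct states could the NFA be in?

2

Start in {q0}.
Read '0': {q0} → {q1}.
Read '1': {q1} → {q1, q2}.
Read '0': {q1, q2} → {q1}.
Read '0': {q1} → {q1}.
Read '0': {q1} → {q1}.
Read '0': {q1} → {q1}.
Read '1': {q1} → {q1, q2}.
That set has 2 states.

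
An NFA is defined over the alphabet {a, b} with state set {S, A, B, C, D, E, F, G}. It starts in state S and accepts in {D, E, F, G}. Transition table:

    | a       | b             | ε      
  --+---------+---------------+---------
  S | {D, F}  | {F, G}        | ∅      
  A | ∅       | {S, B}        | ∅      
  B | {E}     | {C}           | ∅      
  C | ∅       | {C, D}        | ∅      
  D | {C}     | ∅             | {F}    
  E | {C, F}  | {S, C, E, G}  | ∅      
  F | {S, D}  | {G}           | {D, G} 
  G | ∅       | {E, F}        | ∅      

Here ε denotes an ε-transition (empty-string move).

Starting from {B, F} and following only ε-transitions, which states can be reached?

Begin with {B, F}.
ε-move F → D; add D.
ε-move F → G; add G.

{B, D, F, G}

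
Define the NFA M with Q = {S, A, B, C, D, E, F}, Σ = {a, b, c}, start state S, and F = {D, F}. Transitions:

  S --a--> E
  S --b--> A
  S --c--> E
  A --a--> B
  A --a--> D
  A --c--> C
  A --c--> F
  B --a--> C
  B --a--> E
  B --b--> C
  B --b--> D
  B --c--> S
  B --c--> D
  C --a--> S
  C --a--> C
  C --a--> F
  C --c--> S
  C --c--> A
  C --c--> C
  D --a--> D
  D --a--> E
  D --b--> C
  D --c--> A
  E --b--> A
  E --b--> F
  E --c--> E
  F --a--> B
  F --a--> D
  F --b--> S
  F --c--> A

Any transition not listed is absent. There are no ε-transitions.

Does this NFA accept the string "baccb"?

Yes

Start in {S}.
Read 'b': {S} → {A}.
Read 'a': {A} → {B, D}.
Read 'c': {B, D} → {S, A, D}.
Read 'c': {S, A, D} → {A, C, E, F}.
Read 'b': {A, C, E, F} → {S, A, F}.
The final set {S, A, F} contains the accepting state F.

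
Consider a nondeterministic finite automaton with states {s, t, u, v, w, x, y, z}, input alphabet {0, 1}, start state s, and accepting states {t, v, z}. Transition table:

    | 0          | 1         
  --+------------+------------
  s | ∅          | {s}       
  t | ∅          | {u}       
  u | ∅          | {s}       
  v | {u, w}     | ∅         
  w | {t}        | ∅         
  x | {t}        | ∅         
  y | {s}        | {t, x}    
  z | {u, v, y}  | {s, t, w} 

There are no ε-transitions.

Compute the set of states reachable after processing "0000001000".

∅

Start in {s}.
Read '0': s→∅; now ∅.
The set is empty and remains empty for the remaining 9 symbols.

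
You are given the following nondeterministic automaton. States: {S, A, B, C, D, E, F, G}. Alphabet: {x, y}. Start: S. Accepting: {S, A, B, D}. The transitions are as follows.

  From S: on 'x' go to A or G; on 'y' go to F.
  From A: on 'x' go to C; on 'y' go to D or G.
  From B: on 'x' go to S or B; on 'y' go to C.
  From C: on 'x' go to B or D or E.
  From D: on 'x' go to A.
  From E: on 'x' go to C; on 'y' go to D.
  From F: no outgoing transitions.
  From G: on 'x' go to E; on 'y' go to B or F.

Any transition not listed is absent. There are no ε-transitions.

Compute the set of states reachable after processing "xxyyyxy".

Start in {S}.
Read 'x': {S} → {A, G}.
Read 'x': {A, G} → {C, E}.
Read 'y': {C, E} → {D}.
Read 'y': {D} → ∅.
The set is empty and remains empty for the remaining 3 symbols.

∅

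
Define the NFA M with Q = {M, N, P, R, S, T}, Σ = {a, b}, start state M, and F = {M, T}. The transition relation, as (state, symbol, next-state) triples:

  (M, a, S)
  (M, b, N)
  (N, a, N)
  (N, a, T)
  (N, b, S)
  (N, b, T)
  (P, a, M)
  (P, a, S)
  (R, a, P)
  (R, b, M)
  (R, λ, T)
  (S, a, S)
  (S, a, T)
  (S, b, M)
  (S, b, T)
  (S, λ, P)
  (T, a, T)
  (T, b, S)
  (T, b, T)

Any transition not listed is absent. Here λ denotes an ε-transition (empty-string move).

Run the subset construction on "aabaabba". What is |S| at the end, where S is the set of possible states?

5

Start in {M}.
Read 'a': M→{S}; union {S}; ε-closure = {P, S}.
Read 'a': P→{M, S}, S→{S, T}; union {M, S, T}; ε-closure = {M, P, S, T}.
Read 'b': M→{N}, P→∅, S→{M, T}, T→{S, T}; union {M, N, S, T}; ε-closure = {M, N, P, S, T}.
Read 'a': M→{S}, N→{N, T}, P→{M, S}, S→{S, T}, T→{T}; union {M, N, S, T}; ε-closure = {M, N, P, S, T}.
Read 'a': M→{S}, N→{N, T}, P→{M, S}, S→{S, T}, T→{T}; union {M, N, S, T}; ε-closure = {M, N, P, S, T}.
Read 'b': M→{N}, N→{S, T}, P→∅, S→{M, T}, T→{S, T}; union {M, N, S, T}; ε-closure = {M, N, P, S, T}.
Read 'b': M→{N}, N→{S, T}, P→∅, S→{M, T}, T→{S, T}; union {M, N, S, T}; ε-closure = {M, N, P, S, T}.
Read 'a': M→{S}, N→{N, T}, P→{M, S}, S→{S, T}, T→{T}; union {M, N, S, T}; ε-closure = {M, N, P, S, T}.
That set has 5 states.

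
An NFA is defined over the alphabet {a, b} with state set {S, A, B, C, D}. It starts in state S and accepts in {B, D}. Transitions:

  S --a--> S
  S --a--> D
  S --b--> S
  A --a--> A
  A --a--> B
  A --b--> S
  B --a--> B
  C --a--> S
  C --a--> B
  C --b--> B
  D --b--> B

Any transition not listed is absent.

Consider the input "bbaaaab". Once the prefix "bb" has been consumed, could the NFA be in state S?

Yes

Start in {S}.
Read 'b': S→{S}; now {S}.
Read 'b': S→{S}; now {S}.
State S is in {S}.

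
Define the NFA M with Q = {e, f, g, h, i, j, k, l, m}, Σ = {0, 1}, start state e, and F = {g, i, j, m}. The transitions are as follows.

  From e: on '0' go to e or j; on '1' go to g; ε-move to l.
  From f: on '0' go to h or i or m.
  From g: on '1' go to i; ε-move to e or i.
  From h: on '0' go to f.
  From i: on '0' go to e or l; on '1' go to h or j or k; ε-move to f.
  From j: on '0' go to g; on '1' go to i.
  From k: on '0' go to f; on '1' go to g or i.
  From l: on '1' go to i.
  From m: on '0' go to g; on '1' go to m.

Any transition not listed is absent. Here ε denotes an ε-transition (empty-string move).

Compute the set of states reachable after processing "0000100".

Start: ε-closure({e}) = {e, l}.
Read '0': e→{e, j}, l→∅; union {e, j}; ε-closure = {e, j, l}.
Read '0': e→{e, j}, j→{g}, l→∅; union {e, g, j}; ε-closure = {e, f, g, i, j, l}.
Read '0': e→{e, j}, f→{h, i, m}, g→∅, i→{e, l}, j→{g}, l→∅; union {e, g, h, i, j, l, m}; ε-closure = {e, f, g, h, i, j, l, m}.
Read '0': e→{e, j}, f→{h, i, m}, g→∅, h→{f}, i→{e, l}, j→{g}, l→∅, m→{g}; now {e, f, g, h, i, j, l, m}.
Read '1': e→{g}, f→∅, g→{i}, h→∅, i→{h, j, k}, j→{i}, l→{i}, m→{m}; union {g, h, i, j, k, m}; ε-closure = {e, f, g, h, i, j, k, l, m}.
Read '0': e→{e, j}, f→{h, i, m}, g→∅, h→{f}, i→{e, l}, j→{g}, k→{f}, l→∅, m→{g}; now {e, f, g, h, i, j, l, m}.
Read '0': e→{e, j}, f→{h, i, m}, g→∅, h→{f}, i→{e, l}, j→{g}, l→∅, m→{g}; now {e, f, g, h, i, j, l, m}.

{e, f, g, h, i, j, l, m}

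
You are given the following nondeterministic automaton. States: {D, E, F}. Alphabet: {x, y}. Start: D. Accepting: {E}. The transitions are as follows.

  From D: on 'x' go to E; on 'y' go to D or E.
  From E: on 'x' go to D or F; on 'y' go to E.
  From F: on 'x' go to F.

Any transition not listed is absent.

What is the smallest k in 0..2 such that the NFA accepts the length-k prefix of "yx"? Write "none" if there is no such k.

1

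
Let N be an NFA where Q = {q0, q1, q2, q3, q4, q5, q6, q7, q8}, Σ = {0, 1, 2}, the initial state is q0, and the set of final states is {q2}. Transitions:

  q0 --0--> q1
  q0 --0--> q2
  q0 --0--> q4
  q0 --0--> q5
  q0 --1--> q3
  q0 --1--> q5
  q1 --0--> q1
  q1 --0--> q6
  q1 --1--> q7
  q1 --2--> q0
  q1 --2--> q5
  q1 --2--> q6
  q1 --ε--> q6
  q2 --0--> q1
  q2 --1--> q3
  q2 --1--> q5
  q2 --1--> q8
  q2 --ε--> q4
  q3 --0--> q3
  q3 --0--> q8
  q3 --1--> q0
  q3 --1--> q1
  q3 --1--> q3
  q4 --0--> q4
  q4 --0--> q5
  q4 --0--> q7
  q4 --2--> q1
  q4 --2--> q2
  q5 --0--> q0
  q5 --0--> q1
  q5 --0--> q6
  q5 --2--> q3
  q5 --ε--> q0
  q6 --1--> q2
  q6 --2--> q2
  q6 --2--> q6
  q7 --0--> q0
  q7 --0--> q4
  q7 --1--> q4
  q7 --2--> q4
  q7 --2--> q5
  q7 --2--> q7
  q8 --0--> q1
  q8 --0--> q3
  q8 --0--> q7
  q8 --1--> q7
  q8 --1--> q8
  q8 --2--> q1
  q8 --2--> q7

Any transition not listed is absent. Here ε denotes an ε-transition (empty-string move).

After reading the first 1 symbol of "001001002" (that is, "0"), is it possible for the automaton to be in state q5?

Start in {q0}.
Read '0': {q0} → {q0, q1, q2, q4, q5, q6}.
State q5 is in {q0, q1, q2, q4, q5, q6}.

Yes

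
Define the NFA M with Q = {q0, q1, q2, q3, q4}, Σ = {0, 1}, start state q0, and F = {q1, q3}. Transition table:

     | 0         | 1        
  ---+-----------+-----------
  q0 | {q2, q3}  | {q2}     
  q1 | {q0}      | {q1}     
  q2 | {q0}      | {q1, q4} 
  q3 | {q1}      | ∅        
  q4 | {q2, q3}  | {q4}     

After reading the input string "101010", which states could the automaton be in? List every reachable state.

Start in {q0}.
Read '1': {q0} → {q2}.
Read '0': {q2} → {q0}.
Read '1': {q0} → {q2}.
Read '0': {q2} → {q0}.
Read '1': {q0} → {q2}.
Read '0': {q2} → {q0}.

{q0}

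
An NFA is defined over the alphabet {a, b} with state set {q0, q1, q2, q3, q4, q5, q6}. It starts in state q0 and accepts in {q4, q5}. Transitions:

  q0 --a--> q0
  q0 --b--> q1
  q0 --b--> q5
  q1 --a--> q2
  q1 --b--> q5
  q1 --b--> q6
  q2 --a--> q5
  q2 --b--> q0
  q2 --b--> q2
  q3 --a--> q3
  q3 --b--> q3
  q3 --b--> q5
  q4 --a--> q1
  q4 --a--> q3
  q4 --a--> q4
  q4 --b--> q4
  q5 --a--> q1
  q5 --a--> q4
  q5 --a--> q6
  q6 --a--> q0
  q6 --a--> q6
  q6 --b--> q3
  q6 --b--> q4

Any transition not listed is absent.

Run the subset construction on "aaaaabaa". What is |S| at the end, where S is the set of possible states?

7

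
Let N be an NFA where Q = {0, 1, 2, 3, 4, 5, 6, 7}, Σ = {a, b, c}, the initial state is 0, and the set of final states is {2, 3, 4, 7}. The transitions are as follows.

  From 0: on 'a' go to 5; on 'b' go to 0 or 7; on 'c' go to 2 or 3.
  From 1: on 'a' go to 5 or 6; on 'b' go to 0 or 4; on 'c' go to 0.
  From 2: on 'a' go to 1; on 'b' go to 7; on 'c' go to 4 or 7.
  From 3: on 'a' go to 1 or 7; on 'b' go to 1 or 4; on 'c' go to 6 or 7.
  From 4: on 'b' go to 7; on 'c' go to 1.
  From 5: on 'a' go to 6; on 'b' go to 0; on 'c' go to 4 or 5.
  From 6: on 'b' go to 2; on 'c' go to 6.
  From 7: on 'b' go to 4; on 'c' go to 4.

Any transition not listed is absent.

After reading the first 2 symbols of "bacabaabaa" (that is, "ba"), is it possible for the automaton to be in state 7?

Start in {0}.
Read 'b': 0→{0, 7}; now {0, 7}.
Read 'a': 0→{5}, 7→∅; now {5}.
State 7 is not in {5}.

No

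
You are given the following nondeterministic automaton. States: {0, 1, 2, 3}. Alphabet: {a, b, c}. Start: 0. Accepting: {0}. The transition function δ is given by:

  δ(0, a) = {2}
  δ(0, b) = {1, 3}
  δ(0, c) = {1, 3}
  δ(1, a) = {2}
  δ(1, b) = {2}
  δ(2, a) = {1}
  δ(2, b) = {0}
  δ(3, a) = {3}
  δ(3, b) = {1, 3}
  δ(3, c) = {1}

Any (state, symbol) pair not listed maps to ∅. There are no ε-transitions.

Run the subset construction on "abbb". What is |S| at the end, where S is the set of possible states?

3

Start in {0}.
Read 'a': {0} → {2}.
Read 'b': {2} → {0}.
Read 'b': {0} → {1, 3}.
Read 'b': {1, 3} → {1, 2, 3}.
That set has 3 states.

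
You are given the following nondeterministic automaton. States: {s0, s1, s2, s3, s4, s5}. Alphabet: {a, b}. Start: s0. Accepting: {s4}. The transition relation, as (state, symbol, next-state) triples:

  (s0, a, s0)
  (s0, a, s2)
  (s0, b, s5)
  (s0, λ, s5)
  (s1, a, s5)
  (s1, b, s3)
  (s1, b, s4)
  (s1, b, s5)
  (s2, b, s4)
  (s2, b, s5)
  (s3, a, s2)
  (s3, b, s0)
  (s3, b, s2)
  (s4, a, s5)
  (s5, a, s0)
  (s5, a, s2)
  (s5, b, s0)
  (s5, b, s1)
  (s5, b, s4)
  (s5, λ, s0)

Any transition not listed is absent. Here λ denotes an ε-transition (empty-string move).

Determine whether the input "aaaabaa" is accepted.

Start: ε-closure({s0}) = {s0, s5}.
Read 'a': s0→{s0, s2}, s5→{s0, s2}; union {s0, s2}; ε-closure = {s0, s2, s5}.
Read 'a': s0→{s0, s2}, s2→∅, s5→{s0, s2}; union {s0, s2}; ε-closure = {s0, s2, s5}.
Read 'a': s0→{s0, s2}, s2→∅, s5→{s0, s2}; union {s0, s2}; ε-closure = {s0, s2, s5}.
Read 'a': s0→{s0, s2}, s2→∅, s5→{s0, s2}; union {s0, s2}; ε-closure = {s0, s2, s5}.
Read 'b': s0→{s5}, s2→{s4, s5}, s5→{s0, s1, s4}; now {s0, s1, s4, s5}.
Read 'a': s0→{s0, s2}, s1→{s5}, s4→{s5}, s5→{s0, s2}; now {s0, s2, s5}.
Read 'a': s0→{s0, s2}, s2→∅, s5→{s0, s2}; union {s0, s2}; ε-closure = {s0, s2, s5}.
The final set {s0, s2, s5} contains no accepting state.

No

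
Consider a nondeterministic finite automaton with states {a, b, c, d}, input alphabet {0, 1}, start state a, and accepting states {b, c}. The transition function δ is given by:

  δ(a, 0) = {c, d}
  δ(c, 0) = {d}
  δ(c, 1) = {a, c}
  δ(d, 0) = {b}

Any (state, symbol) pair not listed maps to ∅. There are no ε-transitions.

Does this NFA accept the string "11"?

No

Start in {a}.
Read '1': a→∅; now ∅.
The set is empty and remains empty for the remaining 1 symbol.
The final set ∅ contains no accepting state.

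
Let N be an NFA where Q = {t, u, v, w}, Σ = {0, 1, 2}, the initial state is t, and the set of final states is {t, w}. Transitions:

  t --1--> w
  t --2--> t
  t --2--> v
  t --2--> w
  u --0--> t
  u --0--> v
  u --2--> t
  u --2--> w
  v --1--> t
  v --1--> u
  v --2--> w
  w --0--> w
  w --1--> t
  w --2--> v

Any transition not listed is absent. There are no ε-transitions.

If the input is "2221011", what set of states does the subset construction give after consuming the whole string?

Start in {t}.
Read '2': t→{t, v, w}; now {t, v, w}.
Read '2': t→{t, v, w}, v→{w}, w→{v}; now {t, v, w}.
Read '2': t→{t, v, w}, v→{w}, w→{v}; now {t, v, w}.
Read '1': t→{w}, v→{t, u}, w→{t}; now {t, u, w}.
Read '0': t→∅, u→{t, v}, w→{w}; now {t, v, w}.
Read '1': t→{w}, v→{t, u}, w→{t}; now {t, u, w}.
Read '1': t→{w}, u→∅, w→{t}; now {t, w}.

{t, w}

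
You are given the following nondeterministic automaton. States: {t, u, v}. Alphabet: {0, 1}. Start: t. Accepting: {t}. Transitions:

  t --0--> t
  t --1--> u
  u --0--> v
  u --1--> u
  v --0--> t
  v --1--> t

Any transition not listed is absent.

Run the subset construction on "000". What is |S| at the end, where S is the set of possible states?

1

Start in {t}.
Read '0': {t} → {t}.
Read '0': {t} → {t}.
Read '0': {t} → {t}.
That set has 1 state.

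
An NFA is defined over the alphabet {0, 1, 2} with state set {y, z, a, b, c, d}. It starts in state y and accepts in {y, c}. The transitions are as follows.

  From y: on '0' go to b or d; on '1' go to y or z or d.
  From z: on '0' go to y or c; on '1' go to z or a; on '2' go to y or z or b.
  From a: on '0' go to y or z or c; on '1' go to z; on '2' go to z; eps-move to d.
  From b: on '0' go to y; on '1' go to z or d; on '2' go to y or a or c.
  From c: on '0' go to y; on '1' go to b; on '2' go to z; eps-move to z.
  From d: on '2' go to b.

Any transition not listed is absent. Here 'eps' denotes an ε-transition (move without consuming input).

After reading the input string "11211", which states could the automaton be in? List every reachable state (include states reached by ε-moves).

{y, z, a, d}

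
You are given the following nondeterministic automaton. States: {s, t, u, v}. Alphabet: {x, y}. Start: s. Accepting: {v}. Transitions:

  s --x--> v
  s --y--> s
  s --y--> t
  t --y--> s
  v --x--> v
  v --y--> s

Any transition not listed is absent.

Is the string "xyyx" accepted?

Start in {s}.
Read 'x': s→{v}; now {v}.
Read 'y': v→{s}; now {s}.
Read 'y': s→{s, t}; now {s, t}.
Read 'x': s→{v}, t→∅; now {v}.
The final set {v} contains the accepting state v.

Yes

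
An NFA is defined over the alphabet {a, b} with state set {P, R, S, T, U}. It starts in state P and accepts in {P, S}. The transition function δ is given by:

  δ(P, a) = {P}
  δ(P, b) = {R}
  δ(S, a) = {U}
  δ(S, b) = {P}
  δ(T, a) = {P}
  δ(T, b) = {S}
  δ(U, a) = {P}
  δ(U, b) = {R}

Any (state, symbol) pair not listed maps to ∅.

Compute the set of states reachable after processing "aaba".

Start in {P}.
Read 'a': P→{P}; now {P}.
Read 'a': P→{P}; now {P}.
Read 'b': P→{R}; now {R}.
Read 'a': R→∅; now ∅.

∅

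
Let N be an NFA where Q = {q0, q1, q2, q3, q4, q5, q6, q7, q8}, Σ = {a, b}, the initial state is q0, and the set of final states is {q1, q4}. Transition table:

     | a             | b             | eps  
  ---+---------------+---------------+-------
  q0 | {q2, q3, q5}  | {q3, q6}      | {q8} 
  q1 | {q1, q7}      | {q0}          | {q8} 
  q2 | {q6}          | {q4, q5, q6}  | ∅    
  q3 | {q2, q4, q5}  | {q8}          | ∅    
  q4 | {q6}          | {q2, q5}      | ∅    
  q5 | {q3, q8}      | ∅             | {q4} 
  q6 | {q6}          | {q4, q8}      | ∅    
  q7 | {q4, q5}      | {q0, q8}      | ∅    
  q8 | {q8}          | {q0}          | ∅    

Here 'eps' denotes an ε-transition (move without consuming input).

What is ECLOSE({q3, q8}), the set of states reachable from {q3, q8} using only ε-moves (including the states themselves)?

{q3, q8}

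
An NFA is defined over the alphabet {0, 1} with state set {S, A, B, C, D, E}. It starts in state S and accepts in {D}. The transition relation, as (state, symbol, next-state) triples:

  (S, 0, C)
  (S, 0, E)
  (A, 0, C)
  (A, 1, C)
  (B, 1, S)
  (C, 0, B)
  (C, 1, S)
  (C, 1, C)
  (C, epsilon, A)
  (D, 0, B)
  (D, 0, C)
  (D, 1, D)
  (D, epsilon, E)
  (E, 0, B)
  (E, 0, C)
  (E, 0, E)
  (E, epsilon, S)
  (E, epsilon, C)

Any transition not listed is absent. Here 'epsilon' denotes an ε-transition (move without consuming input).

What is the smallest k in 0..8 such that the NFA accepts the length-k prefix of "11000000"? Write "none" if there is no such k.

none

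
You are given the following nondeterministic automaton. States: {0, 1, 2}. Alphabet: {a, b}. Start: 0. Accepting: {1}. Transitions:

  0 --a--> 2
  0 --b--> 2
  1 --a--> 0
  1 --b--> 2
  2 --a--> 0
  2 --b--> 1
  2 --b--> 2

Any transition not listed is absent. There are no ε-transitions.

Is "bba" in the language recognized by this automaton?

No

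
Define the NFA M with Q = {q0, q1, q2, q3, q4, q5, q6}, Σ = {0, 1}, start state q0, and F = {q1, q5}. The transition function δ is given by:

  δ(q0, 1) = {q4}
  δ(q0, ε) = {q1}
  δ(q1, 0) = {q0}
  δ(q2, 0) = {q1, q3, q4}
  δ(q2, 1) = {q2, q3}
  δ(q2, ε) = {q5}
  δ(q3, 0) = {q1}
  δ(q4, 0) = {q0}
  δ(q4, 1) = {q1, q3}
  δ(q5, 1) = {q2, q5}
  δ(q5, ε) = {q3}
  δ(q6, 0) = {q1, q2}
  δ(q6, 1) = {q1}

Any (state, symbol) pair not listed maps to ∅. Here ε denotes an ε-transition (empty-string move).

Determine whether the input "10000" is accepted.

Yes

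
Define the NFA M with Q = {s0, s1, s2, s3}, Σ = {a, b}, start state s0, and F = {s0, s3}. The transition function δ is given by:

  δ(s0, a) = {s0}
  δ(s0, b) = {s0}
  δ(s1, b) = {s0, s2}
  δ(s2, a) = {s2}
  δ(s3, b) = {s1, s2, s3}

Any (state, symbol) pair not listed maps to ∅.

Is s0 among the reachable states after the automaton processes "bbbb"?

Yes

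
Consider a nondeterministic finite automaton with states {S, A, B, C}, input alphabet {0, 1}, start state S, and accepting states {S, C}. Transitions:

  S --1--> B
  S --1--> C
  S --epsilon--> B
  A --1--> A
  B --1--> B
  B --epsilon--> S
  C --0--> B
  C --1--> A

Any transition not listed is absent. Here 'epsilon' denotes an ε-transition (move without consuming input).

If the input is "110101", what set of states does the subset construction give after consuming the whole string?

Start: ε-closure({S}) = {S, B}.
Read '1': S→{B, C}, B→{B}; union {B, C}; ε-closure = {S, B, C}.
Read '1': S→{B, C}, B→{B}, C→{A}; union {A, B, C}; ε-closure = {S, A, B, C}.
Read '0': S→∅, A→∅, B→∅, C→{B}; union {B}; ε-closure = {S, B}.
Read '1': S→{B, C}, B→{B}; union {B, C}; ε-closure = {S, B, C}.
Read '0': S→∅, B→∅, C→{B}; union {B}; ε-closure = {S, B}.
Read '1': S→{B, C}, B→{B}; union {B, C}; ε-closure = {S, B, C}.

{S, B, C}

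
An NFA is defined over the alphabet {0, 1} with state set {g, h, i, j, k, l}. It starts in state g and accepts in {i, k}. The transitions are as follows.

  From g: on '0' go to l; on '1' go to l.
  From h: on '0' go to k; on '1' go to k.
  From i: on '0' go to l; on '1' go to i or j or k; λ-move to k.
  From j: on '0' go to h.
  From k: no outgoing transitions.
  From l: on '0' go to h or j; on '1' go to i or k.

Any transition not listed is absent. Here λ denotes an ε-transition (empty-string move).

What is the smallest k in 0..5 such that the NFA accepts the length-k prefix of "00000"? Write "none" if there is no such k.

Start in {g}.
Read '0': g→{l}; now {l}.
Read '0': l→{h, j}; now {h, j}.
Read '0': h→{k}, j→{h}; now {h, k}.
None of the earlier sets intersect F, but {h, k} does.

3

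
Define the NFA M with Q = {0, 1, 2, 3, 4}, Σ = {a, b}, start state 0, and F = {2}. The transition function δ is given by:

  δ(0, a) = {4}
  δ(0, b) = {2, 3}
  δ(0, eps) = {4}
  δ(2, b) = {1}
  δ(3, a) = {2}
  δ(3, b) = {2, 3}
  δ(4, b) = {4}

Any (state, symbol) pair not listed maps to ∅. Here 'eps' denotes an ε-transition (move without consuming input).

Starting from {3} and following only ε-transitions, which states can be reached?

{3}

Begin with {3}.
No ε-moves leave this set, so the closure equals the set itself.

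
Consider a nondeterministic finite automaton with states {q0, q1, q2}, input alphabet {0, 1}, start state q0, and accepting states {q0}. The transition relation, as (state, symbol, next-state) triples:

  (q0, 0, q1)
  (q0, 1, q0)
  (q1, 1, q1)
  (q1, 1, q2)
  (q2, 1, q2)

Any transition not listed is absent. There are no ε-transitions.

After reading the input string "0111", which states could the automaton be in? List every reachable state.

{q1, q2}

Start in {q0}.
Read '0': q0→{q1}; now {q1}.
Read '1': q1→{q1, q2}; now {q1, q2}.
Read '1': q1→{q1, q2}, q2→{q2}; now {q1, q2}.
Read '1': q1→{q1, q2}, q2→{q2}; now {q1, q2}.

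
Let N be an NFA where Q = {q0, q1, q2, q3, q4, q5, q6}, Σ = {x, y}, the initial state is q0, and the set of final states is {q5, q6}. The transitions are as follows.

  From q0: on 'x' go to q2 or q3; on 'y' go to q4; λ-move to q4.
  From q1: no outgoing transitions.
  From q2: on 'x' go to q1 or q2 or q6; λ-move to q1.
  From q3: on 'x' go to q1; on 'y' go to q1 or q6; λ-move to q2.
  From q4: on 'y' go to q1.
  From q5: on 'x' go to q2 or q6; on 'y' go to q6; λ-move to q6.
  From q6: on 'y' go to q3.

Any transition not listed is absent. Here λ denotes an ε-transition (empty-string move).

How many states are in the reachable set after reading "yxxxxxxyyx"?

Start: ε-closure({q0}) = {q0, q4}.
Read 'y': q0→{q4}, q4→{q1}; now {q1, q4}.
Read 'x': q1→∅, q4→∅; now ∅.
The set is empty and remains empty for the remaining 8 symbols.
That set has 0 states.

0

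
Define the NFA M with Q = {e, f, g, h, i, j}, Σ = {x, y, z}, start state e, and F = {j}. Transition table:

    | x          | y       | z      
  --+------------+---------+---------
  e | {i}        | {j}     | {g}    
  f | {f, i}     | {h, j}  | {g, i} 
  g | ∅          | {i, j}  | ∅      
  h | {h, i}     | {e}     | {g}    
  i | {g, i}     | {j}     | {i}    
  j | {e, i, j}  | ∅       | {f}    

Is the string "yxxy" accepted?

Start in {e}.
Read 'y': {e} → {j}.
Read 'x': {j} → {e, i, j}.
Read 'x': {e, i, j} → {e, g, i, j}.
Read 'y': {e, g, i, j} → {i, j}.
The final set {i, j} contains the accepting state j.

Yes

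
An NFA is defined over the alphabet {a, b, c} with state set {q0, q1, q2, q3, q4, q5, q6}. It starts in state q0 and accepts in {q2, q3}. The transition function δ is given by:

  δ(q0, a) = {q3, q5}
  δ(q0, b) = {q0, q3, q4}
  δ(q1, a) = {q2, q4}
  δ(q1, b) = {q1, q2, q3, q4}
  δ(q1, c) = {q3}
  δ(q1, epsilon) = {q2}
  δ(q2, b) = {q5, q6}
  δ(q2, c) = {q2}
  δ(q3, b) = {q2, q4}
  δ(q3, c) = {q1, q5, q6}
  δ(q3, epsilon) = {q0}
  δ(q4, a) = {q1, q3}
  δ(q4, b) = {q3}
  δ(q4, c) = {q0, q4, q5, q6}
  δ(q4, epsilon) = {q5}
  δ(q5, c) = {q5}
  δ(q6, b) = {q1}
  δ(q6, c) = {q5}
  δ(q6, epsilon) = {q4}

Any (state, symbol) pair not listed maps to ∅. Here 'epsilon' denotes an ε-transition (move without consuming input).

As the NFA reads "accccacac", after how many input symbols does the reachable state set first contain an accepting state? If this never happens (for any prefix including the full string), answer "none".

1

Start in {q0}.
Read 'a': {q0} → {q0, q3, q5}.
None of the earlier sets intersect F, but {q0, q3, q5} does.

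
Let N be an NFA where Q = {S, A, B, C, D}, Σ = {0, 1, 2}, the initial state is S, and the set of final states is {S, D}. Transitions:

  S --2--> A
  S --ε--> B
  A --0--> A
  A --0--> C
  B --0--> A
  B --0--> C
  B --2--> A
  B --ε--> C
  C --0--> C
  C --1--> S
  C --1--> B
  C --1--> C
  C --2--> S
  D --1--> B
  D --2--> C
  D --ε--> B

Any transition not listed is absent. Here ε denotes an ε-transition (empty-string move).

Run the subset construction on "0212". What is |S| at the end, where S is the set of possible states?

4

Start: ε-closure({S}) = {S, B, C}.
Read '0': S→∅, B→{A, C}, C→{C}; now {A, C}.
Read '2': A→∅, C→{S}; union {S}; ε-closure = {S, B, C}.
Read '1': S→∅, B→∅, C→{S, B, C}; now {S, B, C}.
Read '2': S→{A}, B→{A}, C→{S}; union {S, A}; ε-closure = {S, A, B, C}.
That set has 4 states.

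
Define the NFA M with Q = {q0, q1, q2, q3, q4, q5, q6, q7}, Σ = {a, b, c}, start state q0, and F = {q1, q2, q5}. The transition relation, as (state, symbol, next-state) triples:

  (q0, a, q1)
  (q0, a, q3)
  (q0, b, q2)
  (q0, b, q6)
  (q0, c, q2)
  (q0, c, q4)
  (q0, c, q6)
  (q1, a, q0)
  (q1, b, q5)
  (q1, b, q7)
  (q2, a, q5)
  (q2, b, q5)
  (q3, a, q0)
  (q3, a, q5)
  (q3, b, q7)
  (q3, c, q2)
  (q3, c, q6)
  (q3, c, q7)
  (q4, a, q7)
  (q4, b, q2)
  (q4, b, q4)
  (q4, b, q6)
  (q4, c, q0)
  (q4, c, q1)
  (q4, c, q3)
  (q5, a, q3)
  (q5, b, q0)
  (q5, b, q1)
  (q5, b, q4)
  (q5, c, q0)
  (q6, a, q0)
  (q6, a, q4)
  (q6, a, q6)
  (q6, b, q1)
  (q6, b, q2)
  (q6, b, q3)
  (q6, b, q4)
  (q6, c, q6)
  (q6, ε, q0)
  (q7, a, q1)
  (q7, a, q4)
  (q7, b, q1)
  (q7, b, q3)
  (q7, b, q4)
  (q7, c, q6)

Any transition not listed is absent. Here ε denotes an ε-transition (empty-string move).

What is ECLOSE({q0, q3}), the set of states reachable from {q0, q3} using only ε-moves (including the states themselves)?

Begin with {q0, q3}.
No ε-moves leave this set, so the closure equals the set itself.

{q0, q3}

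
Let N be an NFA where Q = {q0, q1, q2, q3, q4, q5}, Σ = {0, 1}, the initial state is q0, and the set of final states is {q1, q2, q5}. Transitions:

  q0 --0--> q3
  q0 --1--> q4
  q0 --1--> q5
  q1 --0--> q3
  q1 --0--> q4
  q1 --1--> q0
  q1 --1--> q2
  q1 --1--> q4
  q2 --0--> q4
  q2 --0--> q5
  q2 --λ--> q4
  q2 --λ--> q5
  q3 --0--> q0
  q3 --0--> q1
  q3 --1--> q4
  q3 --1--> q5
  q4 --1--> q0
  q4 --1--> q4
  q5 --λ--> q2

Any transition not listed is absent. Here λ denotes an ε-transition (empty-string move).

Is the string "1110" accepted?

Start in {q0}.
Read '1': q0→{q4, q5}; union {q4, q5}; ε-closure = {q2, q4, q5}.
Read '1': q2→∅, q4→{q0, q4}, q5→∅; now {q0, q4}.
Read '1': q0→{q4, q5}, q4→{q0, q4}; union {q0, q4, q5}; ε-closure = {q0, q2, q4, q5}.
Read '0': q0→{q3}, q2→{q4, q5}, q4→∅, q5→∅; union {q3, q4, q5}; ε-closure = {q2, q3, q4, q5}.
The final set {q2, q3, q4, q5} contains the accepting states q2, q5.

Yes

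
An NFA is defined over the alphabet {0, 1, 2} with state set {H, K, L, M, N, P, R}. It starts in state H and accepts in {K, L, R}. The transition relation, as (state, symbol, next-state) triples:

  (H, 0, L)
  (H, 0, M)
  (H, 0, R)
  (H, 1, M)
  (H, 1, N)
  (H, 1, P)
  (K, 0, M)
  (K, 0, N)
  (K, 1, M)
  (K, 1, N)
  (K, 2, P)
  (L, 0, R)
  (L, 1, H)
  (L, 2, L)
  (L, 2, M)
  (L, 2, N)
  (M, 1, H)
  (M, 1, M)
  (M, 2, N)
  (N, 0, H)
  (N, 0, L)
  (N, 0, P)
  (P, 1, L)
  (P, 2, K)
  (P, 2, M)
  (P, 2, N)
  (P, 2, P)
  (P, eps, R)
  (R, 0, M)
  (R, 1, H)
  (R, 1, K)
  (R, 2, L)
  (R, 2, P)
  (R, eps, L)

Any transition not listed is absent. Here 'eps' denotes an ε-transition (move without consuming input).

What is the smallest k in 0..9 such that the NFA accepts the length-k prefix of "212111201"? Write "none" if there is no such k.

Start in {H}.
Read '2': H→∅; now ∅.
The set is empty and remains empty for the remaining 8 symbols.
No reachable set along the way intersects F.

none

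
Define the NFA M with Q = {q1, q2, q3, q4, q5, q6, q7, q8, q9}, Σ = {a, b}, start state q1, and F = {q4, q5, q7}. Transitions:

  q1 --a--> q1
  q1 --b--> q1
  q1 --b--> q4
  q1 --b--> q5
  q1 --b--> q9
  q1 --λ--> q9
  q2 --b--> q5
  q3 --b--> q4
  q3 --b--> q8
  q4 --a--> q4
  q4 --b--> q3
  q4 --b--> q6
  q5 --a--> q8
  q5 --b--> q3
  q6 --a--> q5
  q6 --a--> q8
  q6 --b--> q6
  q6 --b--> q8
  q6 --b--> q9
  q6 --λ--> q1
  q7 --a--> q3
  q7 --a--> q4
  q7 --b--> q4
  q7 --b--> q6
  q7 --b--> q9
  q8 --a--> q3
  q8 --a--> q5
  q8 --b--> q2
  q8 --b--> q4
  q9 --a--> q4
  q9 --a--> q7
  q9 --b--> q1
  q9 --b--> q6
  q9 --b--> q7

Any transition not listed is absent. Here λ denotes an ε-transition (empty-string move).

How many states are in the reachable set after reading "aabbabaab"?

Start: ε-closure({q1}) = {q1, q9}.
Read 'a': {q1, q9} → {q1, q4, q7, q9}.
Read 'a': {q1, q4, q7, q9} → {q1, q3, q4, q7, q9}.
Read 'b': {q1, q3, q4, q7, q9} → {q1, q3, q4, q5, q6, q7, q8, q9}.
Read 'b': {q1, q3, q4, q5, q6, q7, q8, q9} → {q1, q2, q3, q4, q5, q6, q7, q8, q9}.
Read 'a': {q1, q2, q3, q4, q5, q6, q7, q8, q9} → {q1, q3, q4, q5, q7, q8, q9}.
Read 'b': {q1, q3, q4, q5, q7, q8, q9} → {q1, q2, q3, q4, q5, q6, q7, q8, q9}.
Read 'a': {q1, q2, q3, q4, q5, q6, q7, q8, q9} → {q1, q3, q4, q5, q7, q8, q9}.
Read 'a': {q1, q3, q4, q5, q7, q8, q9} → {q1, q3, q4, q5, q7, q8, q9}.
Read 'b': {q1, q3, q4, q5, q7, q8, q9} → {q1, q2, q3, q4, q5, q6, q7, q8, q9}.
That set has 9 states.

9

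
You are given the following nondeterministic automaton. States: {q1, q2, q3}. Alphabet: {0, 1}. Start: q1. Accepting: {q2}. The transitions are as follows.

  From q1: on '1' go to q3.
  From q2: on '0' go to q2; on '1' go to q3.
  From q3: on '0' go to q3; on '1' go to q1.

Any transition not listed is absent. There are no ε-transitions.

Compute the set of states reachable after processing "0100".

Start in {q1}.
Read '0': q1→∅; now ∅.
The set is empty and remains empty for the remaining 3 symbols.

∅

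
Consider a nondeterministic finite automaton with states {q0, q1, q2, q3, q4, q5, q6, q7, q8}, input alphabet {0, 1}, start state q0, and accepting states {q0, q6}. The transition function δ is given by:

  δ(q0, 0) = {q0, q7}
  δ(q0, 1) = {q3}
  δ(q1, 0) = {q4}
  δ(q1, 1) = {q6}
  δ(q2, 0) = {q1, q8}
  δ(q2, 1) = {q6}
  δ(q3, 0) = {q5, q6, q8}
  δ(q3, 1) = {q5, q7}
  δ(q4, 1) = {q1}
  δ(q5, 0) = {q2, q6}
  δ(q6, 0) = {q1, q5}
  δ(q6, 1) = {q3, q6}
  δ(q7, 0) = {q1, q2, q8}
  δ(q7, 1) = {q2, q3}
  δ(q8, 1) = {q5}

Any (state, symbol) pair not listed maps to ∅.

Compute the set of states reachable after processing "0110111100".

{q1, q2, q4, q5, q6, q8}

Start in {q0}.
Read '0': {q0} → {q0, q7}.
Read '1': {q0, q7} → {q2, q3}.
Read '1': {q2, q3} → {q5, q6, q7}.
Read '0': {q5, q6, q7} → {q1, q2, q5, q6, q8}.
Read '1': {q1, q2, q5, q6, q8} → {q3, q5, q6}.
Read '1': {q3, q5, q6} → {q3, q5, q6, q7}.
Read '1': {q3, q5, q6, q7} → {q2, q3, q5, q6, q7}.
Read '1': {q2, q3, q5, q6, q7} → {q2, q3, q5, q6, q7}.
Read '0': {q2, q3, q5, q6, q7} → {q1, q2, q5, q6, q8}.
Read '0': {q1, q2, q5, q6, q8} → {q1, q2, q4, q5, q6, q8}.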